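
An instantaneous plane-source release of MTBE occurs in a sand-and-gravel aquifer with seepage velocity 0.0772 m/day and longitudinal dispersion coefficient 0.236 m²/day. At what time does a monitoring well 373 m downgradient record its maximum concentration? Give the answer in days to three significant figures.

For the 1D instantaneous-source solution, setting ∂C/∂t = 0 at fixed x gives v²t² + 2Dt − x² = 0, so t = (√(D² + v²x²) − D)/v².
√(D² + v²x²) = √(0.236² + 0.0772² × 373²) = 28.80; v² = 0.00595984.
t = (28.80 − 0.236)/0.00595984 = 4790 days (vs. the pure-advection estimate x/v = 4830 d).

4790 days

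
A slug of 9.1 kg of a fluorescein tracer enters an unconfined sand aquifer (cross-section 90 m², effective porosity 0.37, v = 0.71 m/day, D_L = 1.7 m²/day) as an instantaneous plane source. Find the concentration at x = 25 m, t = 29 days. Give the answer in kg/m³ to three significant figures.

For an instantaneous plane source, C(x,t) = M/(n_e·A·√(4πDt)) · exp(−(x−vt)²/(4Dt)), with n_e·A the pore (flow) area.
Plume center vt = 0.71 × 29 = 20.59 m, so the well at 25 m is 4.41 m downgradient of the peak.
√(4πDt) = 24.89 m, giving peak height M/(n_e·A·√(4πDt)) = 9.1/(0.37 × 90 × 24.89) = 0.01098 kg/m³.
(x−vt)²/(4Dt) = (4.41)²/(4 × 1.7 × 29) = 0.09862; exp(−0.09862) = 0.9061.
C = 0.01098 × 0.9061 = 0.00995 kg/m³.

0.00995 kg/m³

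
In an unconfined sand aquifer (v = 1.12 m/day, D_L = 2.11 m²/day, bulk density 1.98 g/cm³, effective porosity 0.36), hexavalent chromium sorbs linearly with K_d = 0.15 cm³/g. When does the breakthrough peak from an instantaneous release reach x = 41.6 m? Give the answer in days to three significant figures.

Retardation factor R = 1 + ρ_b·K_d/n = 1 + 1.98 × 0.15/0.36 = 1.825.
Sorption retards both mechanisms: v_R = v/R = 0.6137 m/day, D_R = D/R = 1.156 m²/day.
Peak time from v_R²t² + 2D_R t − x² = 0: t = (√(D_R² + v_R²x²) − D_R)/v_R².
√(D_R² + v_R²x²) = √(1.156² + 0.6137² × 41.6²) = 25.56; v_R² = 0.3766.
t = (25.56 − 1.156)/0.3766 = 64.8 days.

64.8 days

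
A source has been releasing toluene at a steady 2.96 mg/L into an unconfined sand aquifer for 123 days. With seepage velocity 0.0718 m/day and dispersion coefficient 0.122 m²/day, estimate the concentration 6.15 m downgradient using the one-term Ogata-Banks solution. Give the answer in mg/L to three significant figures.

2.04 mg/L

For a continuous step input, C/C₀ ≈ ½·erfc((x−vt)/(2√(Dt))).
vt = 0.0718 × 123 = 8.8314 m and 2√(Dt) = 2√(0.122 × 123) = 7.748 m.
Argument (x−vt)/(2√(Dt)) = (6.15 − 8.8314)/7.748 = -0.3461; ½·erfc(-0.3461) = 0.6877.
C = 2.96 × 0.6877 = 2.04 mg/L.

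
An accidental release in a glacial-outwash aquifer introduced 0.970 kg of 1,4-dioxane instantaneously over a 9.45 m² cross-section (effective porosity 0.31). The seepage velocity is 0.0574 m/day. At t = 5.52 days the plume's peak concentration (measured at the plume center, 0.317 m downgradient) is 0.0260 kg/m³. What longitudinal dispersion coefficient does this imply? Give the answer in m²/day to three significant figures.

At the plume center C_max = M/(n_e·A·√(4πDt)), so D = M²/(4πt·(n_e·A·C_max)²).
n_e·A·C_max = 0.31 × 9.45 × 0.0260 = 0.07617 kg/m.
D = 0.970²/(4π × 5.52 × 0.07617²) = 2.34 m²/day.

2.34 m²/day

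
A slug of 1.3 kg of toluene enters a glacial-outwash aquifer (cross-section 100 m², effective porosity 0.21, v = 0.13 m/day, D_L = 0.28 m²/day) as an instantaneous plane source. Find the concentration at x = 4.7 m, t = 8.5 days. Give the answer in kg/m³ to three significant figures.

0.00291 kg/m³

For an instantaneous plane source, C(x,t) = M/(n_e·A·√(4πDt)) · exp(−(x−vt)²/(4Dt)), with n_e·A the pore (flow) area.
Plume center vt = 0.13 × 8.5 = 1.105 m, so the well at 4.7 m is 3.595 m downgradient of the peak.
√(4πDt) = 5.469 m, giving peak height M/(n_e·A·√(4πDt)) = 1.3/(0.21 × 100 × 5.469) = 0.01132 kg/m³.
(x−vt)²/(4Dt) = (3.595)²/(4 × 0.28 × 8.5) = 1.358; exp(−1.358) = 0.2572.
C = 0.01132 × 0.2572 = 0.00291 kg/m³.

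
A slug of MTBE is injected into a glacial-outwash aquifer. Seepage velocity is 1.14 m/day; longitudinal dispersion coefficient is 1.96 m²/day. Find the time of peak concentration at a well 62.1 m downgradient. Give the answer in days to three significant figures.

For the 1D instantaneous-source solution, setting ∂C/∂t = 0 at fixed x gives v²t² + 2Dt − x² = 0, so t = (√(D² + v²x²) − D)/v².
√(D² + v²x²) = √(1.96² + 1.14² × 62.1²) = 70.82; v² = 1.2996.
t = (70.82 − 1.96)/1.2996 = 53.0 days (vs. the pure-advection estimate x/v = 54.5 d).

53.0 days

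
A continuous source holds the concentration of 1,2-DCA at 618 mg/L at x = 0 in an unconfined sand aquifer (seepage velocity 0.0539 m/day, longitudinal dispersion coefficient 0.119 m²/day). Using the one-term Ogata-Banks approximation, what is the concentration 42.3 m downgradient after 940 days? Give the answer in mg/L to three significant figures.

For a continuous step input, C/C₀ ≈ ½·erfc((x−vt)/(2√(Dt))).
vt = 0.0539 × 940 = 50.666 m and 2√(Dt) = 2√(0.119 × 940) = 21.15 m.
Argument (x−vt)/(2√(Dt)) = (42.3 − 50.666)/21.15 = -0.3956; ½·erfc(-0.3956) = 0.7121.
C = 618 × 0.7121 = 440 mg/L.

440 mg/L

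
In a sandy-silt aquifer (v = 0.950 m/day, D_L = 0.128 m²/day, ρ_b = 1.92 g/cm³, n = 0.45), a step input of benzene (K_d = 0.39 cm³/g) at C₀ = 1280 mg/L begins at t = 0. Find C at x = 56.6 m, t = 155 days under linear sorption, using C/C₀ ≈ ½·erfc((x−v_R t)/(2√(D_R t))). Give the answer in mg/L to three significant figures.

Retardation factor R = 1 + ρ_b·K_d/n = 1 + 1.92 × 0.39/0.45 = 2.664.
Sorption retards both mechanisms: v_R = v/R = 0.3566 m/day, D_R = D/R = 0.04805 m²/day.
v_R·t = 0.3566 × 155 = 55.273 m; 2√(D_R t) = 5.458 m; argument = (56.6 − 55.273)/5.458 = 0.2431.
C = C₀ × ½·erfc(0.2431) = 1280 × 0.3655 = 468 mg/L.

468 mg/L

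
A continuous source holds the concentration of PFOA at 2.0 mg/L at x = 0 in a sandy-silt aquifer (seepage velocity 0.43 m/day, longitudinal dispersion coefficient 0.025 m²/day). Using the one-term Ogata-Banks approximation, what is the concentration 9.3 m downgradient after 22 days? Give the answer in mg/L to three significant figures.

1.12 mg/L

For a continuous step input, C/C₀ ≈ ½·erfc((x−vt)/(2√(Dt))).
vt = 0.43 × 22 = 9.46 m and 2√(Dt) = 2√(0.025 × 22) = 1.483 m.
Argument (x−vt)/(2√(Dt)) = (9.3 − 9.46)/1.483 = -0.1079; ½·erfc(-0.1079) = 0.5606.
C = 2.0 × 0.5606 = 1.12 mg/L.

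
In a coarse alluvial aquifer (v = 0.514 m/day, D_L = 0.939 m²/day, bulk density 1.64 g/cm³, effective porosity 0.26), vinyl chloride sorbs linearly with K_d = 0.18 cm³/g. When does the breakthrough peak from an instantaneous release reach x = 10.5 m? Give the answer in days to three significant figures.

36.7 days

Retardation factor R = 1 + ρ_b·K_d/n = 1 + 1.64 × 0.18/0.26 = 2.135.
Sorption retards both mechanisms: v_R = v/R = 0.2407 m/day, D_R = D/R = 0.4398 m²/day.
Peak time from v_R²t² + 2D_R t − x² = 0: t = (√(D_R² + v_R²x²) − D_R)/v_R².
√(D_R² + v_R²x²) = √(0.4398² + 0.2407² × 10.5²) = 2.565; v_R² = 0.05794.
t = (2.565 − 0.4398)/0.05794 = 36.7 days.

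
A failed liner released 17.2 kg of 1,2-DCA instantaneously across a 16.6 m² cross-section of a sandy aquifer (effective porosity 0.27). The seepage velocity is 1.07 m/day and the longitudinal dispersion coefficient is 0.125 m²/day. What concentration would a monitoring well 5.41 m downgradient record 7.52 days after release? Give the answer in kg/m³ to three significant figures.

0.176 kg/m³

For an instantaneous plane source, C(x,t) = M/(n_e·A·√(4πDt)) · exp(−(x−vt)²/(4Dt)), with n_e·A the pore (flow) area.
Plume center vt = 1.07 × 7.52 = 8.0464 m, so the well at 5.41 m is 2.6364 m upgradient of the peak.
√(4πDt) = 3.437 m, giving peak height M/(n_e·A·√(4πDt)) = 17.2/(0.27 × 16.6 × 3.437) = 1.117 kg/m³.
(x−vt)²/(4Dt) = (-2.6364)²/(4 × 0.125 × 7.52) = 1.849; exp(−1.849) = 0.1574.
C = 1.117 × 0.1574 = 0.176 kg/m³.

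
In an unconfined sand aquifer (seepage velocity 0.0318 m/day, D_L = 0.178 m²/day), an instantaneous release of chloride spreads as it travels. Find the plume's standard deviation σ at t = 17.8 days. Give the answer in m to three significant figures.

2.52 m

Dispersive spreading gives a Gaussian with σ² = 2Dt; advection only shifts the center.
σ = √(2 × 0.178 × 17.8) = 2.52 m.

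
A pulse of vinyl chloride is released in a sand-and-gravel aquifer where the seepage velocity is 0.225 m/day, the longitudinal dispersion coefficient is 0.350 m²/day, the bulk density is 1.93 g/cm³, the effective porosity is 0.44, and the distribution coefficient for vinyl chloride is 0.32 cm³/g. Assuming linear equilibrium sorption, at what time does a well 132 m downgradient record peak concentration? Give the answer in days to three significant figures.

Retardation factor R = 1 + ρ_b·K_d/n = 1 + 1.93 × 0.32/0.44 = 2.404.
Sorption retards both mechanisms: v_R = v/R = 0.09359 m/day, D_R = D/R = 0.1456 m²/day.
Peak time from v_R²t² + 2D_R t − x² = 0: t = (√(D_R² + v_R²x²) − D_R)/v_R².
√(D_R² + v_R²x²) = √(0.1456² + 0.09359² × 132²) = 12.35; v_R² = 0.008759.
t = (12.35 − 0.1456)/0.008759 = 1390 days.

1390 days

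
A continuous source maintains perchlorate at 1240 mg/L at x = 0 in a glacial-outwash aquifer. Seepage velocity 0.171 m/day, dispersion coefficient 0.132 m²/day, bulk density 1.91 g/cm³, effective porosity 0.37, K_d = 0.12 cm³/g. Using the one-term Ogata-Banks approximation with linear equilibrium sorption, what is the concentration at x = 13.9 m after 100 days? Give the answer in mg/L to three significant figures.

Retardation factor R = 1 + ρ_b·K_d/n = 1 + 1.91 × 0.12/0.37 = 1.619.
Sorption retards both mechanisms: v_R = v/R = 0.1056 m/day, D_R = D/R = 0.08153 m²/day.
v_R·t = 0.1056 × 100 = 10.56 m; 2√(D_R t) = 5.711 m; argument = (13.9 − 10.56)/5.711 = 0.5848.
C = C₀ × ½·erfc(0.5848) = 1240 × 0.2041 = 253 mg/L.

253 mg/L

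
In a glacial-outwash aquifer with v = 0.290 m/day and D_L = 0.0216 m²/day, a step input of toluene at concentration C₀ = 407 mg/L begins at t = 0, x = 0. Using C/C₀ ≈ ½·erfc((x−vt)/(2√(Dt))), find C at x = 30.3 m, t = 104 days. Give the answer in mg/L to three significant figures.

For a continuous step input, C/C₀ ≈ ½·erfc((x−vt)/(2√(Dt))).
vt = 0.290 × 104 = 30.16 m and 2√(Dt) = 2√(0.0216 × 104) = 2.998 m.
Argument (x−vt)/(2√(Dt)) = (30.3 − 30.16)/2.998 = 0.04670; ½·erfc(0.04670) = 0.4737.
C = 407 × 0.4737 = 193 mg/L.

193 mg/L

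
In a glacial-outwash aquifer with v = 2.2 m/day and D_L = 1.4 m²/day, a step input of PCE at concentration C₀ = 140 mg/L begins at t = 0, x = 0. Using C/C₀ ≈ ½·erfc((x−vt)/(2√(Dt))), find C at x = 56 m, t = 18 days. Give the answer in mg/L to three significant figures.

1.46 mg/L

For a continuous step input, C/C₀ ≈ ½·erfc((x−vt)/(2√(Dt))).
vt = 2.2 × 18 = 39.6 m and 2√(Dt) = 2√(1.4 × 18) = 10.04 m.
Argument (x−vt)/(2√(Dt)) = (56 − 39.6)/10.04 = 1.633; ½·erfc(1.633) = 0.01046.
C = 140 × 0.01046 = 1.46 mg/L.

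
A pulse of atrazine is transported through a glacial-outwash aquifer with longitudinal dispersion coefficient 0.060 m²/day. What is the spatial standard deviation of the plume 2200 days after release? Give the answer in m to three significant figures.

Dispersive spreading gives a Gaussian with σ² = 2Dt; advection only shifts the center.
σ = √(2 × 0.060 × 2200) = 16.2 m.

16.2 m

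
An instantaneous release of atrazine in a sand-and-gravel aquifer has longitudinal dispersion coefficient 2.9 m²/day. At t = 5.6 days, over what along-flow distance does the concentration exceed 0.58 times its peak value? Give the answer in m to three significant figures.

11.9 m

The plume is Gaussian with σ = √(2Dt) = √(2 × 2.9 × 5.6) = 5.699 m.
C/C_peak = exp(−Δx²/(2σ²)) = 0.58 ⇒ Δx = σ·√(−2 ln 0.58) = 5.699 × 1.044 = 5.950 m.
Width = 2Δx = 11.9 m.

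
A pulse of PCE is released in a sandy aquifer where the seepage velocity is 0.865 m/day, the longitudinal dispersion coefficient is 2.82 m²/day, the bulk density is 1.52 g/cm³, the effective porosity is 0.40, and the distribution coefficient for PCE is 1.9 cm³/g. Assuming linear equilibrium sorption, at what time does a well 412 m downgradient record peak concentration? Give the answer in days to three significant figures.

3880 days

Retardation factor R = 1 + ρ_b·K_d/n = 1 + 1.52 × 1.9/0.40 = 8.220.
Sorption retards both mechanisms: v_R = v/R = 0.1052 m/day, D_R = D/R = 0.3431 m²/day.
Peak time from v_R²t² + 2D_R t − x² = 0: t = (√(D_R² + v_R²x²) − D_R)/v_R².
√(D_R² + v_R²x²) = √(0.3431² + 0.1052² × 412²) = 43.34; v_R² = 0.01107.
t = (43.34 − 0.3431)/0.01107 = 3880 days.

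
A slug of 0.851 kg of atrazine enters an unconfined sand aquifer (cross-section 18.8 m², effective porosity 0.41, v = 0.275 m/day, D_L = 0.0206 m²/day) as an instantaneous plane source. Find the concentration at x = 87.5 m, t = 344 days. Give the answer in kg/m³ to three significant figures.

0.00198 kg/m³

For an instantaneous plane source, C(x,t) = M/(n_e·A·√(4πDt)) · exp(−(x−vt)²/(4Dt)), with n_e·A the pore (flow) area.
Plume center vt = 0.275 × 344 = 94.6 m, so the well at 87.5 m is 7.1 m upgradient of the peak.
√(4πDt) = 9.437 m, giving peak height M/(n_e·A·√(4πDt)) = 0.851/(0.41 × 18.8 × 9.437) = 0.01170 kg/m³.
(x−vt)²/(4Dt) = (-7.1)²/(4 × 0.0206 × 344) = 1.778; exp(−1.778) = 0.1690.
C = 0.01170 × 0.1690 = 0.00198 kg/m³.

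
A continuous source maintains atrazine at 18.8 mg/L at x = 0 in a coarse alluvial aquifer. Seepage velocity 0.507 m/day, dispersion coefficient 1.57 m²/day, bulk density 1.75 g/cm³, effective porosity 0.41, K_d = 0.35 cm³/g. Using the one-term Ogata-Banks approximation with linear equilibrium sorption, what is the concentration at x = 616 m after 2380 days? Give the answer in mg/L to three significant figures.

Retardation factor R = 1 + ρ_b·K_d/n = 1 + 1.75 × 0.35/0.41 = 2.494.
Sorption retards both mechanisms: v_R = v/R = 0.2033 m/day, D_R = D/R = 0.6295 m²/day.
v_R·t = 0.2033 × 2380 = 483.854 m; 2√(D_R t) = 77.41 m; argument = (616 − 483.854)/77.41 = 1.707.
C = C₀ × ½·erfc(1.707) = 18.8 × 0.007888 = 0.148 mg/L.

0.148 mg/L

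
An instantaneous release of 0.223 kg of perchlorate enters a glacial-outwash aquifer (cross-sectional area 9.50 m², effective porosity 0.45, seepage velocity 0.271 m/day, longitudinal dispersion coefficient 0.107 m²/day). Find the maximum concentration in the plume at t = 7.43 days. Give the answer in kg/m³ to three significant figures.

0.0165 kg/m³

The peak of an instantaneous 1D plume sits at x = vt; there the Gaussian factor is 1 and C_max = M/(n_e·A·√(4πDt)), where n_e·A is the pore area the mass is dissolved in.
√(4πDt) = √(4π × 0.107 × 7.43) = 3.161 m, so C_max = 0.223/(0.45 × 9.50 × 3.161) = 0.0165 kg/m³.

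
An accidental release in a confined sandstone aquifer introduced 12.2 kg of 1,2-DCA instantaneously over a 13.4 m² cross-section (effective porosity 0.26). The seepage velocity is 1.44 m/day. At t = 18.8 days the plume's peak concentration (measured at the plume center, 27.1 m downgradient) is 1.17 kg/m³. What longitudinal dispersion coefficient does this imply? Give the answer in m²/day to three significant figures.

At the plume center C_max = M/(n_e·A·√(4πDt)), so D = M²/(4πt·(n_e·A·C_max)²).
n_e·A·C_max = 0.26 × 13.4 × 1.17 = 4.076 kg/m.
D = 12.2²/(4π × 18.8 × 4.076²) = 0.0379 m²/day.

0.0379 m²/day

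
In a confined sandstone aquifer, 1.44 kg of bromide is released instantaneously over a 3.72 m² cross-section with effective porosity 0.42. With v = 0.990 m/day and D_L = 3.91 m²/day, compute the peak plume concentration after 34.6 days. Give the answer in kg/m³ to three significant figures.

The peak of an instantaneous 1D plume sits at x = vt; there the Gaussian factor is 1 and C_max = M/(n_e·A·√(4πDt)), where n_e·A is the pore area the mass is dissolved in.
√(4πDt) = √(4π × 3.91 × 34.6) = 41.23 m, so C_max = 1.44/(0.42 × 3.72 × 41.23) = 0.0224 kg/m³.

0.0224 kg/m³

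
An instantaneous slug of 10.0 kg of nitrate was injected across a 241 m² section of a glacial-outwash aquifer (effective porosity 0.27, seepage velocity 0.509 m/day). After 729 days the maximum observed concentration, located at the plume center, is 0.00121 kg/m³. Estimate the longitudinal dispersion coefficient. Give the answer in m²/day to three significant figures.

1.76 m²/day

At the plume center C_max = M/(n_e·A·√(4πDt)), so D = M²/(4πt·(n_e·A·C_max)²).
n_e·A·C_max = 0.27 × 241 × 0.00121 = 0.07873 kg/m.
D = 10.0²/(4π × 729 × 0.07873²) = 1.76 m²/day.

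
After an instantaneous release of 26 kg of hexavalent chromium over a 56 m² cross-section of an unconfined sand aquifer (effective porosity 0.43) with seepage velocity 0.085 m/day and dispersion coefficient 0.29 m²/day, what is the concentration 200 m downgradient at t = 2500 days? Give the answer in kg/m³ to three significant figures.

For an instantaneous plane source, C(x,t) = M/(n_e·A·√(4πDt)) · exp(−(x−vt)²/(4Dt)), with n_e·A the pore (flow) area.
Plume center vt = 0.085 × 2500 = 212.5 m, so the well at 200 m is 12.5 m upgradient of the peak.
√(4πDt) = 95.45 m, giving peak height M/(n_e·A·√(4πDt)) = 26/(0.43 × 56 × 95.45) = 0.01131 kg/m³.
(x−vt)²/(4Dt) = (-12.5)²/(4 × 0.29 × 2500) = 0.05388; exp(−0.05388) = 0.9475.
C = 0.01131 × 0.9475 = 0.0107 kg/m³.

0.0107 kg/m³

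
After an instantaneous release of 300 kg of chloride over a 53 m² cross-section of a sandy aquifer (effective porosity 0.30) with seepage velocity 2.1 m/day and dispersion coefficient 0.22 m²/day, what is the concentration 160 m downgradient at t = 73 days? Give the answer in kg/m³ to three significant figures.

For an instantaneous plane source, C(x,t) = M/(n_e·A·√(4πDt)) · exp(−(x−vt)²/(4Dt)), with n_e·A the pore (flow) area.
Plume center vt = 2.1 × 73 = 153.3 m, so the well at 160 m is 6.7 m downgradient of the peak.
√(4πDt) = 14.21 m, giving peak height M/(n_e·A·√(4πDt)) = 300/(0.30 × 53 × 14.21) = 1.328 kg/m³.
(x−vt)²/(4Dt) = (6.7)²/(4 × 0.22 × 73) = 0.6988; exp(−0.6988) = 0.4972.
C = 1.328 × 0.4972 = 0.660 kg/m³.

0.660 kg/m³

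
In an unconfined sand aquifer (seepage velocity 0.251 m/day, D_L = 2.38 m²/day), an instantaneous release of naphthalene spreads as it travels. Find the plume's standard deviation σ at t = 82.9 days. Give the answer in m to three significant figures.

Dispersive spreading gives a Gaussian with σ² = 2Dt; advection only shifts the center.
σ = √(2 × 2.38 × 82.9) = 19.9 m.

19.9 m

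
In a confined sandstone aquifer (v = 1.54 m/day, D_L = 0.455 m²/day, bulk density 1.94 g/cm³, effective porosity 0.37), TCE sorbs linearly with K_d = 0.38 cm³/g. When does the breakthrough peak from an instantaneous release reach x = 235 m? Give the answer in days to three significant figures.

Retardation factor R = 1 + ρ_b·K_d/n = 1 + 1.94 × 0.38/0.37 = 2.992.
Sorption retards both mechanisms: v_R = v/R = 0.5147 m/day, D_R = D/R = 0.1521 m²/day.
Peak time from v_R²t² + 2D_R t − x² = 0: t = (√(D_R² + v_R²x²) − D_R)/v_R².
√(D_R² + v_R²x²) = √(0.1521² + 0.5147² × 235²) = 121.0; v_R² = 0.2649.
t = (121.0 − 0.1521)/0.2649 = 456 days.

456 days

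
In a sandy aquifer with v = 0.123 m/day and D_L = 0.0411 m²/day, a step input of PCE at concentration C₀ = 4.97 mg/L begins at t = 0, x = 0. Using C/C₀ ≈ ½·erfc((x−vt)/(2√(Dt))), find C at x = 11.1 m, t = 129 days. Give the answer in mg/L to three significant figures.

4.61 mg/L

For a continuous step input, C/C₀ ≈ ½·erfc((x−vt)/(2√(Dt))).
vt = 0.123 × 129 = 15.867 m and 2√(Dt) = 2√(0.0411 × 129) = 4.605 m.
Argument (x−vt)/(2√(Dt)) = (11.1 − 15.867)/4.605 = -1.035; ½·erfc(-1.035) = 0.9284.
C = 4.97 × 0.9284 = 4.61 mg/L.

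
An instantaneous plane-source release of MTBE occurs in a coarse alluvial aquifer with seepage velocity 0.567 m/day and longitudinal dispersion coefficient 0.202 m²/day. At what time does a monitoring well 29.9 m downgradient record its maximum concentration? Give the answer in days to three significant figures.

52.1 days

For the 1D instantaneous-source solution, setting ∂C/∂t = 0 at fixed x gives v²t² + 2Dt − x² = 0, so t = (√(D² + v²x²) − D)/v².
√(D² + v²x²) = √(0.202² + 0.567² × 29.9²) = 16.95; v² = 0.321489.
t = (16.95 − 0.202)/0.321489 = 52.1 days (vs. the pure-advection estimate x/v = 52.7 d).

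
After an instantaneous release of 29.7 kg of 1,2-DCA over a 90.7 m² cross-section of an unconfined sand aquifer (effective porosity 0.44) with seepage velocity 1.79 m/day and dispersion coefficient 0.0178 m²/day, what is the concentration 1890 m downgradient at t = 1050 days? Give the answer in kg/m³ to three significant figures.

0.0111 kg/m³

For an instantaneous plane source, C(x,t) = M/(n_e·A·√(4πDt)) · exp(−(x−vt)²/(4Dt)), with n_e·A the pore (flow) area.
Plume center vt = 1.79 × 1050 = 1879.5 m, so the well at 1890 m is 10.5 m downgradient of the peak.
√(4πDt) = 15.33 m, giving peak height M/(n_e·A·√(4πDt)) = 29.7/(0.44 × 90.7 × 15.33) = 0.04855 kg/m³.
(x−vt)²/(4Dt) = (10.5)²/(4 × 0.0178 × 1050) = 1.475; exp(−1.475) = 0.2288.
C = 0.04855 × 0.2288 = 0.0111 kg/m³.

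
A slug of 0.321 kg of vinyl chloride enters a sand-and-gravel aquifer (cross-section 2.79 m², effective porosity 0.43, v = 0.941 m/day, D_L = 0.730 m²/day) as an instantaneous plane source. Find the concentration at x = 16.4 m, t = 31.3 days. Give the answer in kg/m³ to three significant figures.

0.00245 kg/m³

For an instantaneous plane source, C(x,t) = M/(n_e·A·√(4πDt)) · exp(−(x−vt)²/(4Dt)), with n_e·A the pore (flow) area.
Plume center vt = 0.941 × 31.3 = 29.4533 m, so the well at 16.4 m is 13.0533 m upgradient of the peak.
√(4πDt) = 16.94 m, giving peak height M/(n_e·A·√(4πDt)) = 0.321/(0.43 × 2.79 × 16.94) = 0.01579 kg/m³.
(x−vt)²/(4Dt) = (-13.0533)²/(4 × 0.730 × 31.3) = 1.864; exp(−1.864) = 0.1551.
C = 0.01579 × 0.1551 = 0.00245 kg/m³.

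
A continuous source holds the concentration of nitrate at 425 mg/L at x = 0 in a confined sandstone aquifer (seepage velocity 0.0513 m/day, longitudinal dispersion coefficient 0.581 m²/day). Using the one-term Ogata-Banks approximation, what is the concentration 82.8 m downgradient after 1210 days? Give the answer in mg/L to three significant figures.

For a continuous step input, C/C₀ ≈ ½·erfc((x−vt)/(2√(Dt))).
vt = 0.0513 × 1210 = 62.073 m and 2√(Dt) = 2√(0.581 × 1210) = 53.03 m.
Argument (x−vt)/(2√(Dt)) = (82.8 − 62.073)/53.03 = 0.3909; ½·erfc(0.3909) = 0.2902.
C = 425 × 0.2902 = 123 mg/L.

123 mg/L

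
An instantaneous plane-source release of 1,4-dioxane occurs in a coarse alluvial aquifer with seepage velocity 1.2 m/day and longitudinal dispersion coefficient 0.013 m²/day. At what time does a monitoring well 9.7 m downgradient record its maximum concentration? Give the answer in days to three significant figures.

8.07 days

For the 1D instantaneous-source solution, setting ∂C/∂t = 0 at fixed x gives v²t² + 2Dt − x² = 0, so t = (√(D² + v²x²) − D)/v².
√(D² + v²x²) = √(0.013² + 1.2² × 9.7²) = 11.64; v² = 1.44.
t = (11.64 − 0.013)/1.44 = 8.07 days (vs. the pure-advection estimate x/v = 8.08 d).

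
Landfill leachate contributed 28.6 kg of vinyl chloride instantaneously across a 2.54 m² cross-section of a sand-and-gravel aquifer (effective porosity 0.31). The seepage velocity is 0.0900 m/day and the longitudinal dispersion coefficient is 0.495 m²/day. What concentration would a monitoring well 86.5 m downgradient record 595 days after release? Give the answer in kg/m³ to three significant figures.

For an instantaneous plane source, C(x,t) = M/(n_e·A·√(4πDt)) · exp(−(x−vt)²/(4Dt)), with n_e·A the pore (flow) area.
Plume center vt = 0.0900 × 595 = 53.55 m, so the well at 86.5 m is 32.95 m downgradient of the peak.
√(4πDt) = 60.84 m, giving peak height M/(n_e·A·√(4πDt)) = 28.6/(0.31 × 2.54 × 60.84) = 0.5970 kg/m³.
(x−vt)²/(4Dt) = (32.95)²/(4 × 0.495 × 595) = 0.9216; exp(−0.9216) = 0.3979.
C = 0.5970 × 0.3979 = 0.238 kg/m³.

0.238 kg/m³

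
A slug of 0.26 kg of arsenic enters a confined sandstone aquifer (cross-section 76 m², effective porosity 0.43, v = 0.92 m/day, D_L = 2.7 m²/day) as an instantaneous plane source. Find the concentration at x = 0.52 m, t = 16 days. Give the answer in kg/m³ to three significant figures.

For an instantaneous plane source, C(x,t) = M/(n_e·A·√(4πDt)) · exp(−(x−vt)²/(4Dt)), with n_e·A the pore (flow) area.
Plume center vt = 0.92 × 16 = 14.72 m, so the well at 0.52 m is 14.2 m upgradient of the peak.
√(4πDt) = 23.30 m, giving peak height M/(n_e·A·√(4πDt)) = 0.26/(0.43 × 76 × 23.30) = 0.0003415 kg/m³.
(x−vt)²/(4Dt) = (-14.2)²/(4 × 2.7 × 16) = 1.167; exp(−1.167) = 0.3113.
C = 0.0003415 × 0.3113 = 0.000106 kg/m³.

0.000106 kg/m³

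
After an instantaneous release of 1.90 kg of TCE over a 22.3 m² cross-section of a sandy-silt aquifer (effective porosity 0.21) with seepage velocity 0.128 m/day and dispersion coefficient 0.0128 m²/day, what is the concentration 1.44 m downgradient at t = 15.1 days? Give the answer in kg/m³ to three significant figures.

0.190 kg/m³

For an instantaneous plane source, C(x,t) = M/(n_e·A·√(4πDt)) · exp(−(x−vt)²/(4Dt)), with n_e·A the pore (flow) area.
Plume center vt = 0.128 × 15.1 = 1.9328 m, so the well at 1.44 m is 0.4928 m upgradient of the peak.
√(4πDt) = 1.558 m, giving peak height M/(n_e·A·√(4πDt)) = 1.90/(0.21 × 22.3 × 1.558) = 0.2604 kg/m³.
(x−vt)²/(4Dt) = (-0.4928)²/(4 × 0.0128 × 15.1) = 0.3141; exp(−0.3141) = 0.7304.
C = 0.2604 × 0.7304 = 0.190 kg/m³.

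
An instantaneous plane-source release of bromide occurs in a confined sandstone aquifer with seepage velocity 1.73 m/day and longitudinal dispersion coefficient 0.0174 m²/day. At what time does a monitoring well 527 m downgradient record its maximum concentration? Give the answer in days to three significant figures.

For the 1D instantaneous-source solution, setting ∂C/∂t = 0 at fixed x gives v²t² + 2Dt − x² = 0, so t = (√(D² + v²x²) − D)/v².
√(D² + v²x²) = √(0.0174² + 1.73² × 527²) = 911.7; v² = 2.9929.
t = (911.7 − 0.0174)/2.9929 = 305 days (vs. the pure-advection estimate x/v = 305 d).

305 days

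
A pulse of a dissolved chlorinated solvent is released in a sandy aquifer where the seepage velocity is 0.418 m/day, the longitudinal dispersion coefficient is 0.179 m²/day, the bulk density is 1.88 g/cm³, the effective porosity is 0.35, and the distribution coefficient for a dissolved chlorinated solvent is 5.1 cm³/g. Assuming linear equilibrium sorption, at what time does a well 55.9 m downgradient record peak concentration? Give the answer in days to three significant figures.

3770 days

Retardation factor R = 1 + ρ_b·K_d/n = 1 + 1.88 × 5.1/0.35 = 28.39.
Sorption retards both mechanisms: v_R = v/R = 0.01472 m/day, D_R = D/R = 0.006305 m²/day.
Peak time from v_R²t² + 2D_R t − x² = 0: t = (√(D_R² + v_R²x²) − D_R)/v_R².
√(D_R² + v_R²x²) = √(0.006305² + 0.01472² × 55.9²) = 0.8229; v_R² = 0.0002167.
t = (0.8229 − 0.006305)/0.0002167 = 3770 days.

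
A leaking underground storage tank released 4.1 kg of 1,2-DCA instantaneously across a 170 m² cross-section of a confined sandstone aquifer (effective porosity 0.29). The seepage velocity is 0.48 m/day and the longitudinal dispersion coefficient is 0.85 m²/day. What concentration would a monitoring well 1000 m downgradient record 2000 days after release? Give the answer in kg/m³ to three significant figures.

For an instantaneous plane source, C(x,t) = M/(n_e·A·√(4πDt)) · exp(−(x−vt)²/(4Dt)), with n_e·A the pore (flow) area.
Plume center vt = 0.48 × 2000 = 960 m, so the well at 1000 m is 40 m downgradient of the peak.
√(4πDt) = 146.2 m, giving peak height M/(n_e·A·√(4πDt)) = 4.1/(0.29 × 170 × 146.2) = 0.0005688 kg/m³.
(x−vt)²/(4Dt) = (40)²/(4 × 0.85 × 2000) = 0.2353; exp(−0.2353) = 0.7903.
C = 0.0005688 × 0.7903 = 0.000450 kg/m³.

0.000450 kg/m³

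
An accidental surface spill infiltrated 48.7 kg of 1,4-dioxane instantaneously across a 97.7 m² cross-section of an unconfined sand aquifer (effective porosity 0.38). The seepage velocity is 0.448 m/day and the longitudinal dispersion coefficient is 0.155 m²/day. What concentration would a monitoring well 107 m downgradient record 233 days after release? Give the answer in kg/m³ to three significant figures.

0.0587 kg/m³

For an instantaneous plane source, C(x,t) = M/(n_e·A·√(4πDt)) · exp(−(x−vt)²/(4Dt)), with n_e·A the pore (flow) area.
Plume center vt = 0.448 × 233 = 104.384 m, so the well at 107 m is 2.616 m downgradient of the peak.
√(4πDt) = 21.30 m, giving peak height M/(n_e·A·√(4πDt)) = 48.7/(0.38 × 97.7 × 21.30) = 0.06158 kg/m³.
(x−vt)²/(4Dt) = (2.616)²/(4 × 0.155 × 233) = 0.04737; exp(−0.04737) = 0.9537.
C = 0.06158 × 0.9537 = 0.0587 kg/m³.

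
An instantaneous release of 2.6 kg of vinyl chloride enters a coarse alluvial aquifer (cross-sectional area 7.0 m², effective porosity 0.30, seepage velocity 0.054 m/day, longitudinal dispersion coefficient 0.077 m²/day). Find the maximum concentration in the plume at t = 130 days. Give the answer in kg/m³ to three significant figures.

0.110 kg/m³

The peak of an instantaneous 1D plume sits at x = vt; there the Gaussian factor is 1 and C_max = M/(n_e·A·√(4πDt)), where n_e·A is the pore area the mass is dissolved in.
√(4πDt) = √(4π × 0.077 × 130) = 11.22 m, so C_max = 2.6/(0.30 × 7.0 × 11.22) = 0.110 kg/m³.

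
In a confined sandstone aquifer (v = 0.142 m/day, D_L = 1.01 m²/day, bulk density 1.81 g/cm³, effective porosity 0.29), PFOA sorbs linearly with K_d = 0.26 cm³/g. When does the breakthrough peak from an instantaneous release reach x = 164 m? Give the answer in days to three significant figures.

Retardation factor R = 1 + ρ_b·K_d/n = 1 + 1.81 × 0.26/0.29 = 2.623.
Sorption retards both mechanisms: v_R = v/R = 0.05414 m/day, D_R = D/R = 0.3851 m²/day.
Peak time from v_R²t² + 2D_R t − x² = 0: t = (√(D_R² + v_R²x²) − D_R)/v_R².
√(D_R² + v_R²x²) = √(0.3851² + 0.05414² × 164²) = 8.887; v_R² = 0.002931.
t = (8.887 − 0.3851)/0.002931 = 2900 days.

2900 days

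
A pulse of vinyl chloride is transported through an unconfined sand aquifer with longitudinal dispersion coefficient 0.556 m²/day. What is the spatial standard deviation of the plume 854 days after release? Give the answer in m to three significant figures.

30.8 m

Dispersive spreading gives a Gaussian with σ² = 2Dt; advection only shifts the center.
σ = √(2 × 0.556 × 854) = 30.8 m.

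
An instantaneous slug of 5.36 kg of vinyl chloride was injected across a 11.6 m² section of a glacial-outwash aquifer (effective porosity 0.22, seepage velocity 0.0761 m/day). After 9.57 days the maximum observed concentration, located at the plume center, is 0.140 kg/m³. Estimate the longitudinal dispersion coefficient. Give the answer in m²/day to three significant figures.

1.87 m²/day

At the plume center C_max = M/(n_e·A·√(4πDt)), so D = M²/(4πt·(n_e·A·C_max)²).
n_e·A·C_max = 0.22 × 11.6 × 0.140 = 0.3573 kg/m.
D = 5.36²/(4π × 9.57 × 0.3573²) = 1.87 m²/day.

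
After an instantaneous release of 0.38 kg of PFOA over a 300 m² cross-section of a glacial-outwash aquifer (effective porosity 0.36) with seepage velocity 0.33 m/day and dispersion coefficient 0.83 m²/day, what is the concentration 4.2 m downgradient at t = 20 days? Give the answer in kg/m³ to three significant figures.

For an instantaneous plane source, C(x,t) = M/(n_e·A·√(4πDt)) · exp(−(x−vt)²/(4Dt)), with n_e·A the pore (flow) area.
Plume center vt = 0.33 × 20 = 6.6 m, so the well at 4.2 m is 2.4 m upgradient of the peak.
√(4πDt) = 14.44 m, giving peak height M/(n_e·A·√(4πDt)) = 0.38/(0.36 × 300 × 14.44) = 0.0002437 kg/m³.
(x−vt)²/(4Dt) = (-2.4)²/(4 × 0.83 × 20) = 0.08675; exp(−0.08675) = 0.9169.
C = 0.0002437 × 0.9169 = 0.000223 kg/m³.

0.000223 kg/m³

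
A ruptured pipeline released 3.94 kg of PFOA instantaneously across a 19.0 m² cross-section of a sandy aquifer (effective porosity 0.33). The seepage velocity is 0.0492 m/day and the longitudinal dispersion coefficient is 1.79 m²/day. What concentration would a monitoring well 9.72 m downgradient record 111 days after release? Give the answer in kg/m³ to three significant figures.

0.0123 kg/m³

For an instantaneous plane source, C(x,t) = M/(n_e·A·√(4πDt)) · exp(−(x−vt)²/(4Dt)), with n_e·A the pore (flow) area.
Plume center vt = 0.0492 × 111 = 5.4612 m, so the well at 9.72 m is 4.2588 m downgradient of the peak.
√(4πDt) = 49.97 m, giving peak height M/(n_e·A·√(4πDt)) = 3.94/(0.33 × 19.0 × 49.97) = 0.01258 kg/m³.
(x−vt)²/(4Dt) = (4.2588)²/(4 × 1.79 × 111) = 0.02282; exp(−0.02282) = 0.9774.
C = 0.01258 × 0.9774 = 0.0123 kg/m³.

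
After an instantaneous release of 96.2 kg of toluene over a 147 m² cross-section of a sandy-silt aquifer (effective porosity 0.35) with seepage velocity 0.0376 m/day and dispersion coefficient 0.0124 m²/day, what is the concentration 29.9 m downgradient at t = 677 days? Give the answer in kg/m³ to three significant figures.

For an instantaneous plane source, C(x,t) = M/(n_e·A·√(4πDt)) · exp(−(x−vt)²/(4Dt)), with n_e·A the pore (flow) area.
Plume center vt = 0.0376 × 677 = 25.4552 m, so the well at 29.9 m is 4.4448 m downgradient of the peak.
√(4πDt) = 10.27 m, giving peak height M/(n_e·A·√(4πDt)) = 96.2/(0.35 × 147 × 10.27) = 0.1821 kg/m³.
(x−vt)²/(4Dt) = (4.4448)²/(4 × 0.0124 × 677) = 0.5883; exp(−0.5883) = 0.5553.
C = 0.1821 × 0.5553 = 0.101 kg/m³.

0.101 kg/m³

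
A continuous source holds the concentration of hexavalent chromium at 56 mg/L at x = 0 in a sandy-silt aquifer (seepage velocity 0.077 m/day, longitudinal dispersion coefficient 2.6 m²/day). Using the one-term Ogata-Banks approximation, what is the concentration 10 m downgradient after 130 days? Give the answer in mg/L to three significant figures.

28.0 mg/L

For a continuous step input, C/C₀ ≈ ½·erfc((x−vt)/(2√(Dt))).
vt = 0.077 × 130 = 10.01 m and 2√(Dt) = 2√(2.6 × 130) = 36.77 m.
Argument (x−vt)/(2√(Dt)) = (10 − 10.01)/36.77 = -0.0002720; ½·erfc(-0.0002720) = 0.5002.
C = 56 × 0.5002 = 28.0 mg/L.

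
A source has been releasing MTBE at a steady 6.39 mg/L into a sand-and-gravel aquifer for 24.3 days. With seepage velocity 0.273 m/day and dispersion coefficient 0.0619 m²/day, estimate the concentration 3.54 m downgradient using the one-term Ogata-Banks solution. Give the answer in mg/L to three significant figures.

For a continuous step input, C/C₀ ≈ ½·erfc((x−vt)/(2√(Dt))).
vt = 0.273 × 24.3 = 6.6339 m and 2√(Dt) = 2√(0.0619 × 24.3) = 2.453 m.
Argument (x−vt)/(2√(Dt)) = (3.54 − 6.6339)/2.453 = -1.261; ½·erfc(-1.261) = 0.9627.
C = 6.39 × 0.9627 = 6.15 mg/L.

6.15 mg/L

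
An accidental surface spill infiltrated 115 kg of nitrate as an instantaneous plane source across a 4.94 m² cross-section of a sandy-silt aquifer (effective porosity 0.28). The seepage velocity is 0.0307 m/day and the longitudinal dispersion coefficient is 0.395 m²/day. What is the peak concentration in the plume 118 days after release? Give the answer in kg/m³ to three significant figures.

3.44 kg/m³

The peak of an instantaneous 1D plume sits at x = vt; there the Gaussian factor is 1 and C_max = M/(n_e·A·√(4πDt)), where n_e·A is the pore area the mass is dissolved in.
√(4πDt) = √(4π × 0.395 × 118) = 24.20 m, so C_max = 115/(0.28 × 4.94 × 24.20) = 3.44 kg/m³.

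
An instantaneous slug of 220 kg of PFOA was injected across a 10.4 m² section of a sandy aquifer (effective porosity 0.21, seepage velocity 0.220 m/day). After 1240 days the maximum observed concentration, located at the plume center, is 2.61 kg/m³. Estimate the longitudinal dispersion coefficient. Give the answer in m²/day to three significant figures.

0.0956 m²/day

At the plume center C_max = M/(n_e·A·√(4πDt)), so D = M²/(4πt·(n_e·A·C_max)²).
n_e·A·C_max = 0.21 × 10.4 × 2.61 = 5.700 kg/m.
D = 220²/(4π × 1240 × 5.700²) = 0.0956 m²/day.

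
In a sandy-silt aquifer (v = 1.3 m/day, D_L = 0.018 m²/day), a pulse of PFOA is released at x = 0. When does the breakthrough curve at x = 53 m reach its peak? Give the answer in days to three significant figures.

40.8 days

For the 1D instantaneous-source solution, setting ∂C/∂t = 0 at fixed x gives v²t² + 2Dt − x² = 0, so t = (√(D² + v²x²) − D)/v².
√(D² + v²x²) = √(0.018² + 1.3² × 53²) = 68.90; v² = 1.69.
t = (68.90 − 0.018)/1.69 = 40.8 days (vs. the pure-advection estimate x/v = 40.8 d).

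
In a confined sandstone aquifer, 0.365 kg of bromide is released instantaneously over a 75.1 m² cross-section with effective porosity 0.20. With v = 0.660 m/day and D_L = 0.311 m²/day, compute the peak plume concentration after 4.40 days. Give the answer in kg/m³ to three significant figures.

The peak of an instantaneous 1D plume sits at x = vt; there the Gaussian factor is 1 and C_max = M/(n_e·A·√(4πDt)), where n_e·A is the pore area the mass is dissolved in.
√(4πDt) = √(4π × 0.311 × 4.40) = 4.147 m, so C_max = 0.365/(0.20 × 75.1 × 4.147) = 0.00586 kg/m³.

0.00586 kg/m³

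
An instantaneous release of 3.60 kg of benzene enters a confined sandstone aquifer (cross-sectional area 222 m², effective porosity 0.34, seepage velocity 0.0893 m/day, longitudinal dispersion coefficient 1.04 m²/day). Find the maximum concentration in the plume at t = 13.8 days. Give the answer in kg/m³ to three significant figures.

0.00355 kg/m³

The peak of an instantaneous 1D plume sits at x = vt; there the Gaussian factor is 1 and C_max = M/(n_e·A·√(4πDt)), where n_e·A is the pore area the mass is dissolved in.
√(4πDt) = √(4π × 1.04 × 13.8) = 13.43 m, so C_max = 3.60/(0.34 × 222 × 13.43) = 0.00355 kg/m³.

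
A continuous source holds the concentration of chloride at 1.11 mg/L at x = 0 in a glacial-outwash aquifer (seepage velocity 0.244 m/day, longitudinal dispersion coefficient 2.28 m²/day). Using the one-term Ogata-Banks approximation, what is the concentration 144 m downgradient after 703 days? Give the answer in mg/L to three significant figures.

For a continuous step input, C/C₀ ≈ ½·erfc((x−vt)/(2√(Dt))).
vt = 0.244 × 703 = 171.532 m and 2√(Dt) = 2√(2.28 × 703) = 80.07 m.
Argument (x−vt)/(2√(Dt)) = (144 − 171.532)/80.07 = -0.3438; ½·erfc(-0.3438) = 0.6866.
C = 1.11 × 0.6866 = 0.762 mg/L.

0.762 mg/L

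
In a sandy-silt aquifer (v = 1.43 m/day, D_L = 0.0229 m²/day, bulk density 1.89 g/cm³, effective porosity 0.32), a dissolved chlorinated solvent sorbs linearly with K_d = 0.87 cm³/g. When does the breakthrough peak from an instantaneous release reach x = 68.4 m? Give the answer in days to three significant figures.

294 days

Retardation factor R = 1 + ρ_b·K_d/n = 1 + 1.89 × 0.87/0.32 = 6.138.
Sorption retards both mechanisms: v_R = v/R = 0.2330 m/day, D_R = D/R = 0.003731 m²/day.
Peak time from v_R²t² + 2D_R t − x² = 0: t = (√(D_R² + v_R²x²) − D_R)/v_R².
√(D_R² + v_R²x²) = √(0.003731² + 0.2330² × 68.4²) = 15.94; v_R² = 0.05429.
t = (15.94 − 0.003731)/0.05429 = 294 days.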